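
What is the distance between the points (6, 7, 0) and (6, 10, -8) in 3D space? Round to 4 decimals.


3D distance between two points
P1 = (6, 7, 0), P2 = (6, 10, -8)
Formula: d = sqrt((x2-x1)^2 + (y2-y1)^2 + (z2-z1)^2)
dx = 6 - 6 = 0
dy = 10 - 7 = 3
dz = -8 - 0 = -8
dx^2 + dy^2 + dz^2 = 0 + 9 + 64 = 73
d = sqrt(73)
d = 8.544
8.544 units


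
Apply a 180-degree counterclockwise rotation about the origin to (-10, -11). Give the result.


Transformation: rotation about the origin
Original point: (-10, -11)
Rule for 180 deg: (x, y) -> (-x, -y)
Apply: (-10, -11) -> (10, 11)
(10, 11)


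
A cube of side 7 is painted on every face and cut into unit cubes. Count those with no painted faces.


Large cube: 7 x 7 x 7, cut into unit cubes.
n = 7, so n - 2 = 5
Unpainted cubes form the interior (n - 2)^3 block.
(n - 2)^3 = 5^3 = 125
125 unit cubes


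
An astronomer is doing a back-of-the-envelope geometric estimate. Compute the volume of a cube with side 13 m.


Shape: cube
Side s = 13 m
Formula: V = s^3
V = 13 * 13 * 13
V = 169 * 13
V = 2197
2197 m^3


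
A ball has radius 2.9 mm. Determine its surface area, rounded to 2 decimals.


Shape: sphere
Radius r = 2.9 mm
Formula: SA = 4 * pi * r^2
r^2 = 8.41
SA = 4 * pi * 8.41
SA = 33.64 * pi
SA = 105.68
105.68 mm^2


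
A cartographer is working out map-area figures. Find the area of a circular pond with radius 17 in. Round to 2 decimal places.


Shape: circle
Radius r = 17 in
Formula: A = pi * r^2
r^2 = 17^2 = 289
A = pi * 289
A = 907.92
907.92 in^2


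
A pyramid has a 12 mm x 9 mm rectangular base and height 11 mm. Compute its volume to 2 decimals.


Shape: rectangular pyramid
Base: 12 mm x 9 mm, Height h = 11 mm
Formula: V = (1/3) * base_area * h
base_area = 12 * 9 = 108
base_area * h = 108 * 11 = 1188
V = 1188 / 3
V = 396
396 mm^3


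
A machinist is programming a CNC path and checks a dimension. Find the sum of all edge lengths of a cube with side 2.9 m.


Shape: cube
Side s = 2.9 m
A cube has 12 edges, all equal.
Formula: total edge length = 12 * s
Total = 12 * 2.9
Total = 34.8
34.8 m


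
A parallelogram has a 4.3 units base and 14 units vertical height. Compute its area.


Shape: parallelogram
Base b = 4.3 units, Height h = 14 units
Formula: A = b * h
A = 4.3 * 14
A = 60.2
60.2 units^2


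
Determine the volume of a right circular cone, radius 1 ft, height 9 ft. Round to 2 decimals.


Shape: cone
Radius r = 1 ft, Height h = 9 ft
Formula: V = (1/3) * pi * r^2 * h
r^2 = 1
pi * r^2 * h = pi * 1 * 9 = 9 * pi
V = 9 * pi / 3
V = 9.42
9.42 ft^3


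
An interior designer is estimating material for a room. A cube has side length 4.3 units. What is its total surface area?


Shape: cube
Side s = 4.3 units
A cube has 6 square faces.
Formula: SA = 6 * s^2
s^2 = 18.49
SA = 6 * 18.49
SA = 110.94
110.94 units^2


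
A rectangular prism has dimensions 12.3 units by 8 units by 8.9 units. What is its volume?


Shape: rectangular prism
l = 12.3 units, w = 8 units, h = 8.9 units
Formula: V = l * w * h
V = 12.3 * 8 * 8.9
V = 98.4 * 8.9
V = 875.76
875.76 units^3


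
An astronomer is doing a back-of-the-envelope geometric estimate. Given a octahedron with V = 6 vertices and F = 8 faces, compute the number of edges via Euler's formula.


Polyhedron: octahedron
Euler's formula for convex polyhedra: V - E + F = 2
Given: V = 6 vertices and F = 8 faces
Solve for E:
E = V + F - 2 = 6 + 8 - 2 = 12
12 edges


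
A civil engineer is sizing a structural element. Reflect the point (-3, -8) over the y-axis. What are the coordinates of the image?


Transformation: reflection
Original point: (-3, -8)
Rule for reflection over the y-axis: (x, y) -> (-x, y)
Apply: (-3, -8) -> (3, -8)
(3, -8)


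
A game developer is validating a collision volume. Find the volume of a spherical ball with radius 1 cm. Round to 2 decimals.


Shape: sphere
Radius r = 1 cm
Formula: V = (4/3) * pi * r^3
r^3 = 1
(4/3) * 1 = 1.333333
V = 1.333333 * pi
V = 4.19
4.19 cm^3


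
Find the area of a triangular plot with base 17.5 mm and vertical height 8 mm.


Shape: triangle
Base b = 17.5 mm, Height h = 8 mm
Formula: A = (1/2) * b * h
A = 0.5 * 17.5 * 8
A = 0.5 * 140
A = 70
70 mm^2


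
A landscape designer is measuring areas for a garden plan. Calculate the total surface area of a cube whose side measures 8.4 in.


Shape: cube
Side s = 8.4 in
A cube has 6 square faces.
Formula: SA = 6 * s^2
s^2 = 70.56
SA = 6 * 70.56
SA = 423.36
423.36 in^2


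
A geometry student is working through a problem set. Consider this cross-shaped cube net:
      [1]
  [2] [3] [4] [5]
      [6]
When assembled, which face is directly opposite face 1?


Net: cross layout. Take square 3 as the base (bottom).
Fold the four squares in the horizontal row up around 3: 2 -> left, 4 -> right, 5 wraps to the top.
Fold 1 and 6 up from 3: 1 -> back, 6 -> front.
Opposite pairs are therefore: (1, 6), (2, 4), (3, 5).
Face 1 is opposite face 6.
face 6


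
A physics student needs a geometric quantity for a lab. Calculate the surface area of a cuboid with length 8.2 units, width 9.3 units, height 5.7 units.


Shape: rectangular prism
l = 8.2 units, w = 9.3 units, h = 5.7 units
Formula: SA = 2(lw + lh + wh)
lw = 76.26, lh = 46.74, wh = 53.01
lw + lh + wh = 176.01
SA = 2 * 176.01
SA = 352.02
352.02 units^2


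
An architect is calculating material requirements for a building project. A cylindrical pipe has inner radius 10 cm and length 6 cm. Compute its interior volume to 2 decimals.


Shape: cylinder
Radius r = 10 cm, Height h = 6 cm
Formula: V = pi * r^2 * h
r^2 = 100
V = pi * 100 * 6
V = 600 * pi
V = 1884.96
1884.96 cm^3


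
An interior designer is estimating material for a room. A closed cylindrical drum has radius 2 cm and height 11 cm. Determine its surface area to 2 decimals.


Shape: closed cylinder
Radius r = 2 cm, Height h = 11 cm
Formula: SA = 2*pi*r^2 + 2*pi*r*h = 2*pi*r*(r + h)
r + h = 13
2 * r * (r + h) = 2 * 2 * 13 = 52
SA = 52 * pi
SA = 163.36
163.36 cm^2


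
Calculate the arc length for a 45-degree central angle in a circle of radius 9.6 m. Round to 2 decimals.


Shape: circular arc
Radius r = 9.6 m, Angle = 45 degrees
Formula: L = (angle/360) * 2 * pi * r
2 * pi * r = 19.2 * pi
L = (45/360) * 19.2 * pi
L = 2.4 * pi
L = 7.54
7.54 m


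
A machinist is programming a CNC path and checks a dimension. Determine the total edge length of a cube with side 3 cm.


Shape: cube
Side s = 3 cm
A cube has 12 edges, all equal.
Formula: total edge length = 12 * s
Total = 12 * 3
Total = 36
36 cm


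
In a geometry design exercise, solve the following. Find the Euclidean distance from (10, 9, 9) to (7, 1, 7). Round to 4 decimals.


3D distance between two points
P1 = (10, 9, 9), P2 = (7, 1, 7)
Formula: d = sqrt((x2-x1)^2 + (y2-y1)^2 + (z2-z1)^2)
dx = 7 - 10 = -3
dy = 1 - 9 = -8
dz = 7 - 9 = -2
dx^2 + dy^2 + dz^2 = 9 + 64 + 4 = 77
d = sqrt(77)
d = 8.775
8.775 units


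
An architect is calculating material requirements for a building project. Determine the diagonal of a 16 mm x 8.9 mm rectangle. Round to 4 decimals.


Shape: rectangle (diagonal via Pythagoras)
Sides: 16 mm and 8.9 mm
Formula: d = sqrt(l^2 + w^2)
l^2 = 256, w^2 = 79.21
l^2 + w^2 = 335.21
d = sqrt(335.21)
d = 18.3087
18.3087 mm


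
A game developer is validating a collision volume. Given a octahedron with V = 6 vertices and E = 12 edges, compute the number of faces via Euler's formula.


Polyhedron: octahedron
Euler's formula for convex polyhedra: V - E + F = 2
Given: V = 6 vertices and E = 12 edges
Solve for F:
F = 2 + E - V = 2 + 12 - 6 = 8
8 faces


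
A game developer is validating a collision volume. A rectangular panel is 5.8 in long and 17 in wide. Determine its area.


Shape: rectangle
Length l = 5.8 in, Width w = 17 in
Formula: A = l * w
A = 5.8 * 17
A = 98.6
98.6 in^2


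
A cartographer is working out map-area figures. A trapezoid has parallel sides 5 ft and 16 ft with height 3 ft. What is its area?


Shape: trapezoid
Parallel sides a = 5 ft, b = 16 ft; Height h = 3 ft
Formula: A = (a + b) * h / 2
a + b = 5 + 16 = 21
A = 21 * 3 / 2
A = 63 / 2
A = 31.5
31.5 ft^2


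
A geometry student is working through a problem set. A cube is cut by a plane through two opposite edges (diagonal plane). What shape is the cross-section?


Solid: cube
Cutting plane: through two opposite edges (diagonal plane)
Visualize the intersection of the plane with the solid's surface.
The boundary of the cut region is a rectangle.
rectangle


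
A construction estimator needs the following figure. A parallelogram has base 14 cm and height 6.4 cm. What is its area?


Shape: parallelogram
Base b = 14 cm, Height h = 6.4 cm
Formula: A = b * h
A = 14 * 6.4
A = 89.6
89.6 cm^2


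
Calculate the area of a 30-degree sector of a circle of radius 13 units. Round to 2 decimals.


Shape: circular sector
Radius r = 13 units, Angle = 30 degrees
Formula: A = (angle/360) * pi * r^2
r^2 = 169
Fraction of circle = 30/360
A = (30/360) * pi * 169
A = 14.083333 * pi
A = 44.24
44.24 units^2


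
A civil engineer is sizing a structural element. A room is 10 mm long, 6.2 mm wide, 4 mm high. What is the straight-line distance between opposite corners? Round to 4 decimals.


Shape: rectangular box (space diagonal)
l = 10 mm, w = 6.2 mm, h = 4 mm
Visualize: the diagonal of the base, then a right triangle with that diagonal and the height.
Formula: d = sqrt(l^2 + w^2 + h^2)
l^2 + w^2 + h^2 = 100 + 38.44 + 16 = 154.44
d = sqrt(154.44)
d = 12.4274
12.4274 mm


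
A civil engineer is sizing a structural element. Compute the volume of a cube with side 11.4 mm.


Shape: cube
Side s = 11.4 mm
Formula: V = s^3
V = 11.4 * 11.4 * 11.4
V = 129.96 * 11.4
V = 1481.544
1481.544 mm^3


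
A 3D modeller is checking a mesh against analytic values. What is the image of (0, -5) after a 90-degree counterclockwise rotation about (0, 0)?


Transformation: rotation about the origin
Original point: (0, -5)
Rule for 90 deg counterclockwise: (x, y) -> (-y, x)
Apply: (0, -5) -> (5, 0)
(5, 0)


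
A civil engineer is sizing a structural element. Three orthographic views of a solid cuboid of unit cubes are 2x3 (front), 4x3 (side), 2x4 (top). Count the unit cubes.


Orthographic views of a solid rectangular block:
Front view 2 x 3 -> length = 2, height = 3
Side view 4 x 3 -> width = 4, height = 3 (consistent)
Top view 2 x 4 -> confirms length = 2, width = 4
The block is 2 x 4 x 3.
Total unit cubes = 2 * 4 * 3 = 24
24 unit cubes


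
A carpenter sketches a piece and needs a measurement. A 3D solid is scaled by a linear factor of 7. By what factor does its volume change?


Linear scale factor k = 7
Rule: under a linear scaling by k, volumes scale by k^3.
k^3 = 7 * 7 * 7
k^3 = 49 * 7
k^3 = 343
Volume scales by a factor of 343.
343 (dimensionless)


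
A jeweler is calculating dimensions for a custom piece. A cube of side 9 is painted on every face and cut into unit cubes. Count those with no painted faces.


Large cube: 9 x 9 x 9, cut into unit cubes.
n = 9, so n - 2 = 7
Unpainted cubes form the interior (n - 2)^3 block.
(n - 2)^3 = 7^3 = 343
343 unit cubes


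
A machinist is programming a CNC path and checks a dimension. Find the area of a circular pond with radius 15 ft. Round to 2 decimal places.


Shape: circle
Radius r = 15 ft
Formula: A = pi * r^2
r^2 = 15^2 = 225
A = pi * 225
A = 706.86
706.86 ft^2


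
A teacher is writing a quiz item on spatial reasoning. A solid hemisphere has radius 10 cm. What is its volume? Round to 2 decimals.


Shape: hemisphere (half of a sphere)
Radius r = 10 cm
Formula: V = (1/2) * (4/3) * pi * r^3 = (2/3) * pi * r^3
r^3 = 1000
(2/3) * 1000 = 666.666667
V = 666.666667 * pi
V = 2094.4
2094.4 cm^3


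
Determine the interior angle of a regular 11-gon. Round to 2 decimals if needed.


Shape: regular hendecagon (11 sides)
Formula: interior angle = (n - 2) * 180 / n
(n - 2) = 9
(n - 2) * 180 = 1620
angle = 1620 / 11
angle = 147.27
147.27 degrees


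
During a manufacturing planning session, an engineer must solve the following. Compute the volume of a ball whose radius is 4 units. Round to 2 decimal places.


Shape: sphere
Radius r = 4 units
Formula: V = (4/3) * pi * r^3
r^3 = 64
(4/3) * 64 = 85.333333
V = 85.333333 * pi
V = 268.08
268.08 units^3


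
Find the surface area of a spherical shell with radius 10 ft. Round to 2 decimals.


Shape: sphere
Radius r = 10 ft
Formula: SA = 4 * pi * r^2
r^2 = 100
SA = 4 * pi * 100
SA = 400 * pi
SA = 1256.64
1256.64 ft^2


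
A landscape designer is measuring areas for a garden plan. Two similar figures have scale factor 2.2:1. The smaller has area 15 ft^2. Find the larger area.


Linear scale factor k = 2.2
Original area = 15 ft^2
Rule: under a linear scaling by k, areas scale by k^2.
k^2 = 2.2^2 = 4.84
New area = 15 * 4.84
New area = 72.6
72.6 ft^2


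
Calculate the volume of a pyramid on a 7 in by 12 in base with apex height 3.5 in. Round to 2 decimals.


Shape: rectangular pyramid
Base: 7 in x 12 in, Height h = 3.5 in
Formula: V = (1/3) * base_area * h
base_area = 7 * 12 = 84
base_area * h = 84 * 3.5 = 294
V = 294 / 3
V = 98
98 in^3


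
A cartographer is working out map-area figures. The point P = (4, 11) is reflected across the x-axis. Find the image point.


Transformation: reflection
Original point: (4, 11)
Rule for reflection over the x-axis: (x, y) -> (x, -y)
Apply: (4, 11) -> (4, -11)
(4, -11)


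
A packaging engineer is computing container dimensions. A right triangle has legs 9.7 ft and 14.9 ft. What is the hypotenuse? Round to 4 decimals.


Shape: right triangle
Legs a = 9.7 ft, b = 14.9 ft
Formula: c = sqrt(a^2 + b^2)
a^2 = 94.09, b^2 = 222.01
a^2 + b^2 = 316.1
c = sqrt(316.1)
c = 17.7792
17.7792 ft


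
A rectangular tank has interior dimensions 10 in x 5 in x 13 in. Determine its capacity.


Shape: rectangular prism
l = 10 in, w = 5 in, h = 13 in
Formula: V = l * w * h
V = 10 * 5 * 13
V = 50 * 13
V = 650
650 in^3


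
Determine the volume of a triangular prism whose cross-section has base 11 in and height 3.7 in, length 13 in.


Shape: triangular prism
Triangle base = 11 in, triangle height = 3.7 in, prism length L = 13 in
Formula: V = (1/2 * b * h_tri) * L
Cross-section area = 0.5 * 11 * 3.7 = 20.35
V = 20.35 * 13
V = 264.55
264.55 in^3


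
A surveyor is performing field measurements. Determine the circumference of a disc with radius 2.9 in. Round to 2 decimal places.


Shape: circle
Radius r = 2.9 in
Formula: C = 2 * pi * r
C = 2 * pi * 2.9
C = 5.8 * pi
C = 18.22
18.22 in


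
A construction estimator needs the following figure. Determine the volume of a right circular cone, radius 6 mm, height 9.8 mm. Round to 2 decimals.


Shape: cone
Radius r = 6 mm, Height h = 9.8 mm
Formula: V = (1/3) * pi * r^2 * h
r^2 = 36
pi * r^2 * h = pi * 36 * 9.8 = 352.8 * pi
V = 352.8 * pi / 3
V = 369.45
369.45 mm^3


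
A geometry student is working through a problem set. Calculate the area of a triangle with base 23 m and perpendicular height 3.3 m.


Shape: triangle
Base b = 23 m, Height h = 3.3 m
Formula: A = (1/2) * b * h
A = 0.5 * 23 * 3.3
A = 0.5 * 75.9
A = 37.95
37.95 m^2


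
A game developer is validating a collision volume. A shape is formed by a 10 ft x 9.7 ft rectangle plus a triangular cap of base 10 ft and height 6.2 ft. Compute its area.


Composite shape: rectangle + triangle
Rectangle area = 10 * 9.7 = 97
Triangle area = 0.5 * 10 * 6.2 = 31
Total = 97 + 31
Total = 128
128 ft^2


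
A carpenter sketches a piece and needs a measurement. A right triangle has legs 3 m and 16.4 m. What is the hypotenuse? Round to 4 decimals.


Shape: right triangle
Legs a = 3 m, b = 16.4 m
Formula: c = sqrt(a^2 + b^2)
a^2 = 9, b^2 = 268.96
a^2 + b^2 = 277.96
c = sqrt(277.96)
c = 16.6721
16.6721 m


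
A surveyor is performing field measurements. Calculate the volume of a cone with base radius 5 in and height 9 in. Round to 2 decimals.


Shape: cone
Radius r = 5 in, Height h = 9 in
Formula: V = (1/3) * pi * r^2 * h
r^2 = 25
pi * r^2 * h = pi * 25 * 9 = 225 * pi
V = 225 * pi / 3
V = 235.62
235.62 in^3


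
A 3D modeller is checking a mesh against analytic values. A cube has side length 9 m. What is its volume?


Shape: cube
Side s = 9 m
Formula: V = s^3
V = 9 * 9 * 9
V = 81 * 9
V = 729
729 m^3


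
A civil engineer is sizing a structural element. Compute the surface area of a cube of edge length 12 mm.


Shape: cube
Side s = 12 mm
A cube has 6 square faces.
Formula: SA = 6 * s^2
s^2 = 144
SA = 6 * 144
SA = 864
864 mm^2


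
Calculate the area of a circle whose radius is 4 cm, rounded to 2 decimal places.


Shape: circle
Radius r = 4 cm
Formula: A = pi * r^2
r^2 = 4^2 = 16
A = pi * 16
A = 50.27
50.27 cm^2


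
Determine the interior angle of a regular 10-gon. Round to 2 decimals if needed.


Shape: regular decagon (10 sides)
Formula: interior angle = (n - 2) * 180 / n
(n - 2) = 8
(n - 2) * 180 = 1440
angle = 1440 / 10
angle = 144
144 degrees


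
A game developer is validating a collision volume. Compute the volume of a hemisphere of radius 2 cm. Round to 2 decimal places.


Shape: hemisphere (half of a sphere)
Radius r = 2 cm
Formula: V = (1/2) * (4/3) * pi * r^3 = (2/3) * pi * r^3
r^3 = 8
(2/3) * 8 = 5.333333
V = 5.333333 * pi
V = 16.76
16.76 cm^3


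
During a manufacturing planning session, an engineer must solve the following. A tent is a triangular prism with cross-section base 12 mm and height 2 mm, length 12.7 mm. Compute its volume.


Shape: triangular prism
Triangle base = 12 mm, triangle height = 2 mm, prism length L = 12.7 mm
Formula: V = (1/2 * b * h_tri) * L
Cross-section area = 0.5 * 12 * 2 = 12
V = 12 * 12.7
V = 152.4
152.4 mm^3


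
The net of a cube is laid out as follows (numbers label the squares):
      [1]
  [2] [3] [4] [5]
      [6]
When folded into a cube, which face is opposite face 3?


Net: cross layout. Take square 3 as the base (bottom).
Fold the four squares in the horizontal row up around 3: 2 -> left, 4 -> right, 5 wraps to the top.
Fold 1 and 6 up from 3: 1 -> back, 6 -> front.
Opposite pairs are therefore: (1, 6), (2, 4), (3, 5).
Face 3 is opposite face 5.
face 5


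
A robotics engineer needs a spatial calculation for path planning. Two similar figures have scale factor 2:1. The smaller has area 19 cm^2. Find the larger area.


Linear scale factor k = 2
Original area = 19 cm^2
Rule: under a linear scaling by k, areas scale by k^2.
k^2 = 2^2 = 4
New area = 19 * 4
New area = 76
76 cm^2


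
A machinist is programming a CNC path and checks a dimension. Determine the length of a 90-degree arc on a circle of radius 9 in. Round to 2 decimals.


Shape: circular arc
Radius r = 9 in, Angle = 90 degrees
Formula: L = (angle/360) * 2 * pi * r
2 * pi * r = 18 * pi
L = (90/360) * 18 * pi
L = 4.5 * pi
L = 14.14
14.14 in


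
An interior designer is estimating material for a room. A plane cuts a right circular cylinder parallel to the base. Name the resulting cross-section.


Solid: right circular cylinder
Cutting plane: parallel to the base
Visualize the intersection of the plane with the solid's surface.
The boundary of the cut region is a circle.
circle


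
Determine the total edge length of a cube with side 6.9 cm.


Shape: cube
Side s = 6.9 cm
A cube has 12 edges, all equal.
Formula: total edge length = 12 * s
Total = 12 * 6.9
Total = 82.8
82.8 cm


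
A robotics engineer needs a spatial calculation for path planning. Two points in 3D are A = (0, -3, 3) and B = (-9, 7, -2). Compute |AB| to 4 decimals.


3D distance between two points
P1 = (0, -3, 3), P2 = (-9, 7, -2)
Formula: d = sqrt((x2-x1)^2 + (y2-y1)^2 + (z2-z1)^2)
dx = -9 - 0 = -9
dy = 7 - -3 = 10
dz = -2 - 3 = -5
dx^2 + dy^2 + dz^2 = 81 + 100 + 25 = 206
d = sqrt(206)
d = 14.3527
14.3527 units


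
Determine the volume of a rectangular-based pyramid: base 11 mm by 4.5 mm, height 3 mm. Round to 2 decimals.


Shape: rectangular pyramid
Base: 11 mm x 4.5 mm, Height h = 3 mm
Formula: V = (1/3) * base_area * h
base_area = 11 * 4.5 = 49.5
base_area * h = 49.5 * 3 = 148.5
V = 148.5 / 3
V = 49.5
49.5 mm^3


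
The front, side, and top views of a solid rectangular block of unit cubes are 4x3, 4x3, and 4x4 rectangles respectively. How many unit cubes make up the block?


Orthographic views of a solid rectangular block:
Front view 4 x 3 -> length = 4, height = 3
Side view 4 x 3 -> width = 4, height = 3 (consistent)
Top view 4 x 4 -> confirms length = 4, width = 4
The block is 4 x 4 x 3.
Total unit cubes = 4 * 4 * 3 = 48
48 unit cubes


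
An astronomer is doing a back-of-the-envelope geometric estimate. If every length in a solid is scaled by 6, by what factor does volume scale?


Linear scale factor k = 6
Rule: under a linear scaling by k, volumes scale by k^3.
k^3 = 6 * 6 * 6
k^3 = 36 * 6
k^3 = 216
Volume scales by a factor of 216.
216 (dimensionless)


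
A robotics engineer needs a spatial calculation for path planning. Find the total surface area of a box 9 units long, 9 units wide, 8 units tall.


Shape: rectangular prism
l = 9 units, w = 9 units, h = 8 units
Formula: SA = 2(lw + lh + wh)
lw = 81, lh = 72, wh = 72
lw + lh + wh = 225
SA = 2 * 225
SA = 450
450 units^2


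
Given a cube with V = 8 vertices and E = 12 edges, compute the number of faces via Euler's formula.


Polyhedron: cube
Euler's formula for convex polyhedra: V - E + F = 2
Given: V = 8 vertices and E = 12 edges
Solve for F:
F = 2 + E - V = 2 + 12 - 8 = 6
6 faces


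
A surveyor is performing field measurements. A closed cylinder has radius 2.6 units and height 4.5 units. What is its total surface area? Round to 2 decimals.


Shape: closed cylinder
Radius r = 2.6 units, Height h = 4.5 units
Formula: SA = 2*pi*r^2 + 2*pi*r*h = 2*pi*r*(r + h)
r + h = 7.1
2 * r * (r + h) = 2 * 2.6 * 7.1 = 36.92
SA = 36.92 * pi
SA = 115.99
115.99 units^2


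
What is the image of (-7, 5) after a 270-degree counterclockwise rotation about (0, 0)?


Transformation: rotation about the origin
Original point: (-7, 5)
Rule for 270 deg counterclockwise: (x, y) -> (y, -x)
Apply: (-7, 5) -> (5, 7)
(5, 7)


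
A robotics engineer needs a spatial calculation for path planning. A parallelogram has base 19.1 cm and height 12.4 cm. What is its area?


Shape: parallelogram
Base b = 19.1 cm, Height h = 12.4 cm
Formula: A = b * h
A = 19.1 * 12.4
A = 236.84
236.84 cm^2


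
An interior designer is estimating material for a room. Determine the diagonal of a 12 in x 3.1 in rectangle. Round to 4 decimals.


Shape: rectangle (diagonal via Pythagoras)
Sides: 12 in and 3.1 in
Formula: d = sqrt(l^2 + w^2)
l^2 = 144, w^2 = 9.61
l^2 + w^2 = 153.61
d = sqrt(153.61)
d = 12.394
12.394 in


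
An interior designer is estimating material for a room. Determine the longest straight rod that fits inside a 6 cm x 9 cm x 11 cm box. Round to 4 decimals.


Shape: rectangular box (space diagonal)
l = 6 cm, w = 9 cm, h = 11 cm
Visualize: the diagonal of the base, then a right triangle with that diagonal and the height.
Formula: d = sqrt(l^2 + w^2 + h^2)
l^2 + w^2 + h^2 = 36 + 81 + 121 = 238
d = sqrt(238)
d = 15.4272
15.4272 cm


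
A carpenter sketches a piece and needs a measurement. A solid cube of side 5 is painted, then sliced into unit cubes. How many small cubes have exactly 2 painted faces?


Large cube: 5 x 5 x 5, cut into unit cubes.
n = 5, so n - 2 = 3
Cubes with 2 painted faces lie along the edges, excluding corners.
A cube has 12 edges; each contributes (n - 2) = 3 such cubes.
Count = 12 * 3 = 36
36 unit cubes


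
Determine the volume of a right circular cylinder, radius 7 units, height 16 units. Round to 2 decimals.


Shape: cylinder
Radius r = 7 units, Height h = 16 units
Formula: V = pi * r^2 * h
r^2 = 49
V = pi * 49 * 16
V = 784 * pi
V = 2463.01
2463.01 units^3


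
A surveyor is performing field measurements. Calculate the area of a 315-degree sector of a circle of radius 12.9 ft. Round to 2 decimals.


Shape: circular sector
Radius r = 12.9 ft, Angle = 315 degrees
Formula: A = (angle/360) * pi * r^2
r^2 = 166.41
Fraction of circle = 315/360
A = (315/360) * pi * 166.41
A = 145.60875 * pi
A = 457.44
457.44 ft^2


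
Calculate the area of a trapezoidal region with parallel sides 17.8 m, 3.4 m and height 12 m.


Shape: trapezoid
Parallel sides a = 17.8 m, b = 3.4 m; Height h = 12 m
Formula: A = (a + b) * h / 2
a + b = 17.8 + 3.4 = 21.2
A = 21.2 * 12 / 2
A = 254.4 / 2
A = 127.2
127.2 m^2


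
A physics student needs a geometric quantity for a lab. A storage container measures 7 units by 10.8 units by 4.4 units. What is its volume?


Shape: rectangular prism
l = 7 units, w = 10.8 units, h = 4.4 units
Formula: V = l * w * h
V = 7 * 10.8 * 4.4
V = 75.6 * 4.4
V = 332.64
332.64 units^3


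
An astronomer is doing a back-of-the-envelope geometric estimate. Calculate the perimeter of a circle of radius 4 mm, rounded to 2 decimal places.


Shape: circle
Radius r = 4 mm
Formula: C = 2 * pi * r
C = 2 * pi * 4
C = 8 * pi
C = 25.13
25.13 mm


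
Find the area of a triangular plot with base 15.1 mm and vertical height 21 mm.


Shape: triangle
Base b = 15.1 mm, Height h = 21 mm
Formula: A = (1/2) * b * h
A = 0.5 * 15.1 * 21
A = 0.5 * 317.1
A = 158.55
158.55 mm^2


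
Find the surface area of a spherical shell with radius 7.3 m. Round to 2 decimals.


Shape: sphere
Radius r = 7.3 m
Formula: SA = 4 * pi * r^2
r^2 = 53.29
SA = 4 * pi * 53.29
SA = 213.16 * pi
SA = 669.66
669.66 m^2


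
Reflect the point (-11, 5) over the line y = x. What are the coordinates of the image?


Transformation: reflection
Original point: (-11, 5)
Rule for reflection over y = x: (x, y) -> (y, x)
Apply: (-11, 5) -> (5, -11)
(5, -11)


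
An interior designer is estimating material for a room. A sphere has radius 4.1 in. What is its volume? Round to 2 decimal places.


Shape: sphere
Radius r = 4.1 in
Formula: V = (4/3) * pi * r^3
r^3 = 68.921
(4/3) * 68.921 = 91.894667
V = 91.894667 * pi
V = 288.7
288.7 in^3


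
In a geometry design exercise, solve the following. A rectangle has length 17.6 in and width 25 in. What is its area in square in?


Shape: rectangle
Length l = 17.6 in, Width w = 25 in
Formula: A = l * w
A = 17.6 * 25
A = 440
440 in^2


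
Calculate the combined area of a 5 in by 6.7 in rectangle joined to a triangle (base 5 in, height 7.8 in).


Composite shape: rectangle + triangle
Rectangle area = 5 * 6.7 = 33.5
Triangle area = 0.5 * 5 * 7.8 = 19.5
Total = 33.5 + 19.5
Total = 53
53 in^2


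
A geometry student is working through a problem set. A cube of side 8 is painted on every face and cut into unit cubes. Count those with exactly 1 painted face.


Large cube: 8 x 8 x 8, cut into unit cubes.
n = 8, so n - 2 = 6
Cubes with 1 painted face lie in the interior of each face.
A cube has 6 faces; each contributes (n - 2)^2 = 36 such cubes.
Count = 6 * 36 = 216
216 unit cubes


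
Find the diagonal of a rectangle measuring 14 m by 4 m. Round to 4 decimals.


Shape: rectangle (diagonal via Pythagoras)
Sides: 14 m and 4 m
Formula: d = sqrt(l^2 + w^2)
l^2 = 196, w^2 = 16
l^2 + w^2 = 212
d = sqrt(212)
d = 14.5602
14.5602 m


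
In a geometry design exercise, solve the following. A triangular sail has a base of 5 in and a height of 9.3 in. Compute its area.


Shape: triangle
Base b = 5 in, Height h = 9.3 in
Formula: A = (1/2) * b * h
A = 0.5 * 5 * 9.3
A = 0.5 * 46.5
A = 23.25
23.25 in^2


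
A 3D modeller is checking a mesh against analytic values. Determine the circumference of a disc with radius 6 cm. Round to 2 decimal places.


Shape: circle
Radius r = 6 cm
Formula: C = 2 * pi * r
C = 2 * pi * 6
C = 12 * pi
C = 37.7
37.7 cm


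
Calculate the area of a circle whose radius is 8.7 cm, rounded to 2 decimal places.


Shape: circle
Radius r = 8.7 cm
Formula: A = pi * r^2
r^2 = 8.7^2 = 75.69
A = pi * 75.69
A = 237.79
237.79 cm^2


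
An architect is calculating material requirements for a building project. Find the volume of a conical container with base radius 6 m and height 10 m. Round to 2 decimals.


Shape: cone
Radius r = 6 m, Height h = 10 m
Formula: V = (1/3) * pi * r^2 * h
r^2 = 36
pi * r^2 * h = pi * 36 * 10 = 360 * pi
V = 360 * pi / 3
V = 376.99
376.99 m^3


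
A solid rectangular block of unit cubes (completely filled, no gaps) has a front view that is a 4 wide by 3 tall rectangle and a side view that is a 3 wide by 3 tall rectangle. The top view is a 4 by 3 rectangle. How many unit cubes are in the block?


Orthographic views of a solid rectangular block:
Front view 4 x 3 -> length = 4, height = 3
Side view 3 x 3 -> width = 3, height = 3 (consistent)
Top view 4 x 3 -> confirms length = 4, width = 3
The block is 4 x 3 x 3.
Total unit cubes = 4 * 3 * 3 = 36
36 unit cubes


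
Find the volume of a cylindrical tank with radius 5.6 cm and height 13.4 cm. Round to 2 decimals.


Shape: cylinder
Radius r = 5.6 cm, Height h = 13.4 cm
Formula: V = pi * r^2 * h
r^2 = 31.36
V = pi * 31.36 * 13.4
V = 420.224 * pi
V = 1320.17
1320.17 cm^3


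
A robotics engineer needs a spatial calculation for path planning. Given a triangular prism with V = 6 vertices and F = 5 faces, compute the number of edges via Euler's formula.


Polyhedron: triangular prism
Euler's formula for convex polyhedra: V - E + F = 2
Given: V = 6 vertices and F = 5 faces
Solve for E:
E = V + F - 2 = 6 + 5 - 2 = 9
9 edges


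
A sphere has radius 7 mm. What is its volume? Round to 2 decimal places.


Shape: sphere
Radius r = 7 mm
Formula: V = (4/3) * pi * r^3
r^3 = 343
(4/3) * 343 = 457.333333
V = 457.333333 * pi
V = 1436.76
1436.76 mm^3


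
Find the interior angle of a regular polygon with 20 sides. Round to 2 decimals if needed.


Shape: regular icosagon (20 sides)
Formula: interior angle = (n - 2) * 180 / n
(n - 2) = 18
(n - 2) * 180 = 3240
angle = 3240 / 20
angle = 162
162 degrees


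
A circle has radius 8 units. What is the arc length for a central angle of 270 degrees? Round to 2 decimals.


Shape: circular arc
Radius r = 8 units, Angle = 270 degrees
Formula: L = (angle/360) * 2 * pi * r
2 * pi * r = 16 * pi
L = (270/360) * 16 * pi
L = 12 * pi
L = 37.7
37.7 units


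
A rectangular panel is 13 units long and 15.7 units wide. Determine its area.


Shape: rectangle
Length l = 13 units, Width w = 15.7 units
Formula: A = l * w
A = 13 * 15.7
A = 204.1
204.1 units^2


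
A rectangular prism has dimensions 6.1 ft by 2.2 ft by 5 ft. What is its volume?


Shape: rectangular prism
l = 6.1 ft, w = 2.2 ft, h = 5 ft
Formula: V = l * w * h
V = 6.1 * 2.2 * 5
V = 13.42 * 5
V = 67.1
67.1 ft^3


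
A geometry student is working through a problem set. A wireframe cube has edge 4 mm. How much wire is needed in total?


Shape: cube
Side s = 4 mm
A cube has 12 edges, all equal.
Formula: total edge length = 12 * s
Total = 12 * 4
Total = 48
48 mm


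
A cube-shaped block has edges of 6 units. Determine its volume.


Shape: cube
Side s = 6 units
Formula: V = s^3
V = 6 * 6 * 6
V = 36 * 6
V = 216
216 units^3


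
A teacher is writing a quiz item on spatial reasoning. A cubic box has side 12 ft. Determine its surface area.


Shape: cube
Side s = 12 ft
A cube has 6 square faces.
Formula: SA = 6 * s^2
s^2 = 144
SA = 6 * 144
SA = 864
864 ft^2


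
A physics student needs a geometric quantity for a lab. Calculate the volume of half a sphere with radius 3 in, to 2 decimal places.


Shape: hemisphere (half of a sphere)
Radius r = 3 in
Formula: V = (1/2) * (4/3) * pi * r^3 = (2/3) * pi * r^3
r^3 = 27
(2/3) * 27 = 18
V = 18 * pi
V = 56.55
56.55 in^3


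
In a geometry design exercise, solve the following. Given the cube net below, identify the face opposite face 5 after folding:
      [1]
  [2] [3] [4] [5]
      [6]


Net: cross layout. Take square 3 as the base (bottom).
Fold the four squares in the horizontal row up around 3: 2 -> left, 4 -> right, 5 wraps to the top.
Fold 1 and 6 up from 3: 1 -> back, 6 -> front.
Opposite pairs are therefore: (1, 6), (2, 4), (3, 5).
Face 5 is opposite face 3.
face 3


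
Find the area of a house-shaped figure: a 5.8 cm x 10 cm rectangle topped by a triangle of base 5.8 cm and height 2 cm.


Composite shape: rectangle + triangle
Rectangle area = 5.8 * 10 = 58
Triangle area = 0.5 * 5.8 * 2 = 5.8
Total = 58 + 5.8
Total = 63.8
63.8 cm^2


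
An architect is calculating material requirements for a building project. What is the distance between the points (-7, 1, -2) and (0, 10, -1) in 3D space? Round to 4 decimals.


3D distance between two points
P1 = (-7, 1, -2), P2 = (0, 10, -1)
Formula: d = sqrt((x2-x1)^2 + (y2-y1)^2 + (z2-z1)^2)
dx = 0 - -7 = 7
dy = 10 - 1 = 9
dz = -1 - -2 = 1
dx^2 + dy^2 + dz^2 = 49 + 81 + 1 = 131
d = sqrt(131)
d = 11.4455
11.4455 units


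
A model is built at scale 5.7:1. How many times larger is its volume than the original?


Linear scale factor k = 5.7
Rule: under a linear scaling by k, volumes scale by k^3.
k^3 = 5.7 * 5.7 * 5.7
k^3 = 32.49 * 5.7
k^3 = 185.193
Volume scales by a factor of 185.193.
185.193 (dimensionless)


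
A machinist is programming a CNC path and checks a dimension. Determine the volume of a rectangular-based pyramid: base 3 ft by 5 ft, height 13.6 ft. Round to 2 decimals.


Shape: rectangular pyramid
Base: 3 ft x 5 ft, Height h = 13.6 ft
Formula: V = (1/3) * base_area * h
base_area = 3 * 5 = 15
base_area * h = 15 * 13.6 = 204
V = 204 / 3
V = 68
68 ft^3


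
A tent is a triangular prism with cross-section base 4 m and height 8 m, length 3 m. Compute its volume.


Shape: triangular prism
Triangle base = 4 m, triangle height = 8 m, prism length L = 3 m
Formula: V = (1/2 * b * h_tri) * L
Cross-section area = 0.5 * 4 * 8 = 16
V = 16 * 3
V = 48
48 m^3


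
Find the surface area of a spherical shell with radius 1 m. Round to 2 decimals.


Shape: sphere
Radius r = 1 m
Formula: SA = 4 * pi * r^2
r^2 = 1
SA = 4 * pi * 1
SA = 4 * pi
SA = 12.57
12.57 m^2


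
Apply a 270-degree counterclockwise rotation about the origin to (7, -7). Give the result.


Transformation: rotation about the origin
Original point: (7, -7)
Rule for 270 deg counterclockwise: (x, y) -> (y, -x)
Apply: (7, -7) -> (-7, -7)
(-7, -7)


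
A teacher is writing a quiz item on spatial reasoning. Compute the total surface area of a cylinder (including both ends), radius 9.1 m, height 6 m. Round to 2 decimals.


Shape: closed cylinder
Radius r = 9.1 m, Height h = 6 m
Formula: SA = 2*pi*r^2 + 2*pi*r*h = 2*pi*r*(r + h)
r + h = 15.1
2 * r * (r + h) = 2 * 9.1 * 15.1 = 274.82
SA = 274.82 * pi
SA = 863.37
863.37 m^2


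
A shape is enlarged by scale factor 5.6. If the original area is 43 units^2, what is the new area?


Linear scale factor k = 5.6
Original area = 43 units^2
Rule: under a linear scaling by k, areas scale by k^2.
k^2 = 5.6^2 = 31.36
New area = 43 * 31.36
New area = 1348.48
1348.48 units^2


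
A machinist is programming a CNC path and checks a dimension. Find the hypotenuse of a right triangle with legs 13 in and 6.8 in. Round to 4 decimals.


Shape: right triangle
Legs a = 13 in, b = 6.8 in
Formula: c = sqrt(a^2 + b^2)
a^2 = 169, b^2 = 46.24
a^2 + b^2 = 215.24
c = sqrt(215.24)
c = 14.6711
14.6711 in


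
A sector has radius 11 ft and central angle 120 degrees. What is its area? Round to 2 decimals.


Shape: circular sector
Radius r = 11 ft, Angle = 120 degrees
Formula: A = (angle/360) * pi * r^2
r^2 = 121
Fraction of circle = 120/360
A = (120/360) * pi * 121
A = 40.333333 * pi
A = 126.71
126.71 ft^2


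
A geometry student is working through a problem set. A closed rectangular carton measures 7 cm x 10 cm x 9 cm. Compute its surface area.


Shape: rectangular prism
l = 7 cm, w = 10 cm, h = 9 cm
Formula: SA = 2(lw + lh + wh)
lw = 70, lh = 63, wh = 90
lw + lh + wh = 223
SA = 2 * 223
SA = 446
446 cm^2


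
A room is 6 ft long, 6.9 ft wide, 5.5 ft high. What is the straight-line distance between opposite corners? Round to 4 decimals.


Shape: rectangular box (space diagonal)
l = 6 ft, w = 6.9 ft, h = 5.5 ft
Visualize: the diagonal of the base, then a right triangle with that diagonal and the height.
Formula: d = sqrt(l^2 + w^2 + h^2)
l^2 + w^2 + h^2 = 36 + 47.61 + 30.25 = 113.86
d = sqrt(113.86)
d = 10.6705
10.6705 ft


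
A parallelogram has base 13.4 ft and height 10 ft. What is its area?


Shape: parallelogram
Base b = 13.4 ft, Height h = 10 ft
Formula: A = b * h
A = 13.4 * 10
A = 134
134 ft^2


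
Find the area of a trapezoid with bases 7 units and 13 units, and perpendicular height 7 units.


Shape: trapezoid
Parallel sides a = 7 units, b = 13 units; Height h = 7 units
Formula: A = (a + b) * h / 2
a + b = 7 + 13 = 20
A = 20 * 7 / 2
A = 140 / 2
A = 70
70 units^2


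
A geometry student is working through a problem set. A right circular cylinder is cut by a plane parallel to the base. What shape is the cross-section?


Solid: right circular cylinder
Cutting plane: parallel to the base
Visualize the intersection of the plane with the solid's surface.
The boundary of the cut region is a circle.
circle


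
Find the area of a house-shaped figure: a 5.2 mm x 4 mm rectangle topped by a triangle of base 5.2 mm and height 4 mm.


Composite shape: rectangle + triangle
Rectangle area = 5.2 * 4 = 20.8
Triangle area = 0.5 * 5.2 * 4 = 10.4
Total = 20.8 + 10.4
Total = 31.2
31.2 mm^2


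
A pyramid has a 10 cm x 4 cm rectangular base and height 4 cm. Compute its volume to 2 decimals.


Shape: rectangular pyramid
Base: 10 cm x 4 cm, Height h = 4 cm
Formula: V = (1/3) * base_area * h
base_area = 10 * 4 = 40
base_area * h = 40 * 4 = 160
V = 160 / 3
V = 53.33
53.33 cm^3


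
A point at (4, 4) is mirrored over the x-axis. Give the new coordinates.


Transformation: reflection
Original point: (4, 4)
Rule for reflection over the x-axis: (x, y) -> (x, -y)
Apply: (4, 4) -> (4, -4)
(4, -4)


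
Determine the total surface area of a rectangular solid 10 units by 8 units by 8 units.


Shape: rectangular prism
l = 10 units, w = 8 units, h = 8 units
Formula: SA = 2(lw + lh + wh)
lw = 80, lh = 80, wh = 64
lw + lh + wh = 224
SA = 2 * 224
SA = 448
448 units^2


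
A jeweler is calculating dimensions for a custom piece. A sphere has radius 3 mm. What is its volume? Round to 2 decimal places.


Shape: sphere
Radius r = 3 mm
Formula: V = (4/3) * pi * r^3
r^3 = 27
(4/3) * 27 = 36
V = 36 * pi
V = 113.1
113.1 mm^3


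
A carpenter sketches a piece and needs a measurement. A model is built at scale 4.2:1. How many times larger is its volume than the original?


Linear scale factor k = 4.2
Rule: under a linear scaling by k, volumes scale by k^3.
k^3 = 4.2 * 4.2 * 4.2
k^3 = 17.64 * 4.2
k^3 = 74.088
Volume scales by a factor of 74.088.
74.088 (dimensionless)


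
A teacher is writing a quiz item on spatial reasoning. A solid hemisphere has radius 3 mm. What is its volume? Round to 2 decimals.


Shape: hemisphere (half of a sphere)
Radius r = 3 mm
Formula: V = (1/2) * (4/3) * pi * r^3 = (2/3) * pi * r^3
r^3 = 27
(2/3) * 27 = 18
V = 18 * pi
V = 56.55
56.55 mm^3


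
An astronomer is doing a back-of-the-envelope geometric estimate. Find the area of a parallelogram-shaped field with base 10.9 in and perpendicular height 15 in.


Shape: parallelogram
Base b = 10.9 in, Height h = 15 in
Formula: A = b * h
A = 10.9 * 15
A = 163.5
163.5 in^2


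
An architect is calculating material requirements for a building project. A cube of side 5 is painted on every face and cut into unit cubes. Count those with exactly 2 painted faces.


Large cube: 5 x 5 x 5, cut into unit cubes.
n = 5, so n - 2 = 3
Cubes with 2 painted faces lie along the edges, excluding corners.
A cube has 12 edges; each contributes (n - 2) = 3 such cubes.
Count = 12 * 3 = 36
36 unit cubes


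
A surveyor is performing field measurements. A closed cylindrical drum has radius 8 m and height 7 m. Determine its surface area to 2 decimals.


Shape: closed cylinder
Radius r = 8 m, Height h = 7 m
Formula: SA = 2*pi*r^2 + 2*pi*r*h = 2*pi*r*(r + h)
r + h = 15
2 * r * (r + h) = 2 * 8 * 15 = 240
SA = 240 * pi
SA = 753.98
753.98 m^2
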